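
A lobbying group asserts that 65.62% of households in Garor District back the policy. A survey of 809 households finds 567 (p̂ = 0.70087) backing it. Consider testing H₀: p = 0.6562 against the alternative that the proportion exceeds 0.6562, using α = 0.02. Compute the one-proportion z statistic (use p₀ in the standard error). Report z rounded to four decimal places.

z = 2.6747

p̂ = 567/809 = 0.700865.
Standard error under H₀: √(0.6562×0.3438/809) = 0.016699.
z = (0.700865 − 0.6562)/0.016699 = 0.044665/0.016699 = 2.6747.
p-value = P(Z > 2.675) ≈ 0.0037; since p < α = 0.02, reject H₀.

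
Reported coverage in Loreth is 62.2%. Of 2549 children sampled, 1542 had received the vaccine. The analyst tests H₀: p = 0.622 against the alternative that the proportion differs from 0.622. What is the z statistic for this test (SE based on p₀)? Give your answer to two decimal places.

z = -1.78

p̂ = 1542/2549 = 0.6049.
Standard error under H₀: √(0.622×0.378/2549) = 0.0096.
z = (0.6049 − 0.622)/0.0096 = -0.0171/0.0096 = -1.78.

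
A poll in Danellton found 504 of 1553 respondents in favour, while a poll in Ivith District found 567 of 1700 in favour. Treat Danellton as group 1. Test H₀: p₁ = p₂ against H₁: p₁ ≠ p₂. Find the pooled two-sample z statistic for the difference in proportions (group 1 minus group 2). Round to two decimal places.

z = -0.55

p̂₁ = 504/1553 ≈ 0.3245, p̂₂ = 567/1700 ≈ 0.3335.
Pooled p̂ = (504+567)/(1553+1700) = 1071/3253 = 0.3292.
SE = √(0.220839 × 0.00123215) = 0.0165.
z = (0.3245 − 0.3335)/0.0165 = -0.0090/0.0165 = -0.55.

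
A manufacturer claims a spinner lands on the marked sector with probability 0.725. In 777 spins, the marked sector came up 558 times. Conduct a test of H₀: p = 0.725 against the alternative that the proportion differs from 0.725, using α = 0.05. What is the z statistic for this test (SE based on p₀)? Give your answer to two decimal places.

z = -0.43

p̂ = 558/777 = 0.7181.
Under H₀, SE = √(0.725·0.275/777) = √(0.000256596) = 0.0160.
z = (0.7181 − 0.725)/0.0160 = -0.0069/0.0160 = -0.43.
Two-sided p-value ≈ 2·Φ(−0.428) = 0.6688, so at α = 0.05 we fail to reject H₀.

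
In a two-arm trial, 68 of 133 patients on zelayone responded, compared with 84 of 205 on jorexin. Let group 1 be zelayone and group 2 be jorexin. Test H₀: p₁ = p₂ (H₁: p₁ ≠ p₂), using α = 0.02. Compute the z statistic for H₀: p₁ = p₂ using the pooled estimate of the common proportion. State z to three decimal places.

p̂₁ = 68/133 ≈ 0.51128, p̂₂ = 84/205 ≈ 0.40976.
Pooled p̂ = (68+84)/(133+205) = 152/338 = 0.44970.
SE = √(p̂(1−p̂)(1/n₁+1/n₂)) = √(0.44970·0.55030·0.0123968) = √(0.00306785) = 0.05539.
z = (0.51128 − 0.40976)/0.05539 = 0.10152/0.05539 = 1.833.
p-value = 2·P(Z > 1.833) ≈ 0.0668; since p > α = 0.02, fail to reject H₀.

z = 1.833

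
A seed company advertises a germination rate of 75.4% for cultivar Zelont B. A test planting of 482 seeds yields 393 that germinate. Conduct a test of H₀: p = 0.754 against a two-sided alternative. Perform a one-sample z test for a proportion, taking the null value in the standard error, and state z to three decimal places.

p̂ = 393/482 ≈ 0.815353.
Under H₀, SE = √(0.754·0.246/482) = √(0.000384822) = 0.019617.
z = (0.815353 − 0.754)/0.019617 = 0.061353/0.019617 = 3.128.

z = 3.128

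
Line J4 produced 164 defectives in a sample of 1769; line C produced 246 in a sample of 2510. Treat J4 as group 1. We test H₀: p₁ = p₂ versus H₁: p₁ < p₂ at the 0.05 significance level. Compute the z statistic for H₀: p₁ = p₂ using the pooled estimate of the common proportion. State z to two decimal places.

p̂₁ = 164/1769 = 0.0927, p̂₂ = 246/2510 = 0.0980.
Pooled p̂ = (164+246)/(1769+2510) = 410/4279 = 0.0958.
SE = √(0.0866359 × 0.000963697) = 0.0091.
z = (0.0927 − 0.0980)/0.0091 = -0.0053/0.0091 = -0.58.
p-value = P(Z < -0.580) ≈ 0.2809; since p > α = 0.05, fail to reject H₀.

z = -0.58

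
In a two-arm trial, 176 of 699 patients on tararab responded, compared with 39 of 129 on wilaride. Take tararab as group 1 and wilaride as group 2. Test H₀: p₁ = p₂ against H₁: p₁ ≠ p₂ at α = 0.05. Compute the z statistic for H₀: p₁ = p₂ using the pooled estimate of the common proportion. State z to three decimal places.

z = -1.203

p̂₁ = 176/699 = 0.25179, p̂₂ = 39/129 = 0.30233.
Pooled p̂ = (176+39)/(699+129) = 215/828 = 0.25966.
SE = √(0.192238 × 0.00918255) = 0.04201.
z = (0.25179 − 0.30233)/0.04201 = -0.05054/0.04201 = -1.203.
p-value = 2·P(Z > 1.203) ≈ 0.2290, so at α = 0.05 we fail to reject H₀.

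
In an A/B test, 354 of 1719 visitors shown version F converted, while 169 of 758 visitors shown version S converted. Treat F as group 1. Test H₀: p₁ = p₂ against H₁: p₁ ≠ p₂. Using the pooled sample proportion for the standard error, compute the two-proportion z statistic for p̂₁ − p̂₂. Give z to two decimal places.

p̂₁ = 354/1719 ≈ 0.2059, p̂₂ = 169/758 ≈ 0.2230.
Pooled p̂ = (354+169)/(1719+758) = 523/2477 = 0.2111.
SE = √(p̂(1−p̂)(1/n₁+1/n₂)) = √(0.2111·0.7889·0.00190099) = √(0.000316632) = 0.0178.
z = (0.2059 − 0.2230)/0.0178 = -0.0171/0.0178 = -0.96.
p-value = 2·P(Z > 0.957) ≈ 0.3388.

z = -0.96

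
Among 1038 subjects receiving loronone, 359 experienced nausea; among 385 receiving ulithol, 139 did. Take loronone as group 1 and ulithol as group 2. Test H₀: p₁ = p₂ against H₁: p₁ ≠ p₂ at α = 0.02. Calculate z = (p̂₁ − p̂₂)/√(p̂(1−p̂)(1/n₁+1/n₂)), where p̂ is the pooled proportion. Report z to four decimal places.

z = -0.5334

p̂₁ = 359/1038 = 0.345857, p̂₂ = 139/385 = 0.361039.
Pooled p̂ = (359+139)/(1038+385) = 498/1423 = 0.349965.
SE = √(0.227489 × 0.00356079) = 0.028461.
z = (0.345857 − 0.361039)/0.028461 = -0.015182/0.028461 = -0.5334.
Two-sided p-value ≈ 2·Φ(−0.533) = 0.5937, so at α = 0.02 we fail to reject H₀.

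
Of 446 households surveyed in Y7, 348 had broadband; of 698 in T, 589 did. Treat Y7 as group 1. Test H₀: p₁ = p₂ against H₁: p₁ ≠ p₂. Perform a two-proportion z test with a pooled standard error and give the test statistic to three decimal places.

p̂₁ = 348/446 ≈ 0.78027, p̂₂ = 589/698 ≈ 0.84384.
Pooled p̂ = (348+589)/(446+698) = 937/1144 = 0.81906.
SE = √(p̂(1−p̂)(1/n₁+1/n₂)) = √(0.81906·0.18094·0.00367482) = √(0.00054462) = 0.02334.
z = (0.78027 − 0.84384)/0.02334 = -0.06357/0.02334 = -2.724.

z = -2.724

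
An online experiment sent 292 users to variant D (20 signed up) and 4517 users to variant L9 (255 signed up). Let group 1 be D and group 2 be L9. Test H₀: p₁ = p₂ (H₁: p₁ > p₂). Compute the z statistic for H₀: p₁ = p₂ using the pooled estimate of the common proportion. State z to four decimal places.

p̂₁ = 20/292 ≈ 0.0684932, p̂₂ = 255/4517 ≈ 0.0564534.
Pooled p̂ = (20+255)/(292+4517) = 275/4809 = 0.0571844.
SE = √(0.0539144 × 0.00364604) = 0.0140205.
z = (0.0684932 − 0.0564534)/0.0140205 = 0.0120398/0.0140205 = 0.8587.
p-value = P(Z > 0.859) ≈ 0.1952.

z = 0.8587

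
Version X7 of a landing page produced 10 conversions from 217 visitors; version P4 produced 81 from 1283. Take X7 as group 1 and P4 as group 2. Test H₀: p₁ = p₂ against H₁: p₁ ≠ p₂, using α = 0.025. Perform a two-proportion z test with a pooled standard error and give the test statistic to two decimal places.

p̂₁ = 10/217 = 0.0461, p̂₂ = 81/1283 = 0.0631.
Pooled p̂ = (10+81)/(217+1283) = 91/1500 = 0.0607.
SE = √(p̂(1−p̂)(1/n₁+1/n₂)) = √(0.0607·0.9393·0.00538772) = √(0.000307026) = 0.0175.
z = (0.0461 − 0.0631)/0.0175 = -0.0170/0.0175 = -0.97.
p-value = 2·P(Z > 0.973) ≈ 0.3305, so at α = 0.025 we fail to reject H₀.

z = -0.97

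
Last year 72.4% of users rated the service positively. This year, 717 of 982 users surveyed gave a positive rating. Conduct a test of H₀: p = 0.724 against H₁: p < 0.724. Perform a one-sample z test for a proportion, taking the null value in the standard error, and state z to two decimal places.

z = 0.43

p̂ = 717/982 ≈ 0.7301.
SE = √(p₀(1−p₀)/n) = √(0.19982/982) = 0.0143.
z = (0.7301 − 0.724)/0.0143 = 0.0061/0.0143 = 0.43.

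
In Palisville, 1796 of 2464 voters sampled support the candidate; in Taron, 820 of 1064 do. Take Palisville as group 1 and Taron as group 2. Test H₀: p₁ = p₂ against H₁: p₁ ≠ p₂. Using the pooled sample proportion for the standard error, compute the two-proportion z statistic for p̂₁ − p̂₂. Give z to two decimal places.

z = -2.60

p̂₁ = 1796/2464 = 0.7289, p̂₂ = 820/1064 = 0.7707.
Pooled p̂ = (1796+820)/(2464+1064) = 2616/3528 = 0.7415.
SE = √(p̂(1−p̂)(1/n₁+1/n₂)) = √(0.7415·0.2585·0.00134569) = √(0.000257942) = 0.0161.
z = (0.7289 − 0.7707)/0.0161 = -0.0418/0.0161 = -2.60.
Two-sided p-value ≈ 2·Φ(−2.601) = 0.0093.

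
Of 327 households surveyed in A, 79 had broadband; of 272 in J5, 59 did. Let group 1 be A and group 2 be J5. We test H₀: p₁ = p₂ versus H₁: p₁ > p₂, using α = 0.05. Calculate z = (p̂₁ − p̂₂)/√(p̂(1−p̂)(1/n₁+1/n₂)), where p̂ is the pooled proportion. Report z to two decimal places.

z = 0.71

p̂₁ = 79/327 ≈ 0.2416, p̂₂ = 59/272 ≈ 0.2169.
Pooled p̂ = (79+59)/(327+272) = 138/599 = 0.2304.
SE = √(0.177307 × 0.00673457) = 0.0346.
z = (0.2416 − 0.2169)/0.0346 = 0.0247/0.0346 = 0.71.
p-value = P(Z > 0.714) ≈ 0.2376; since p > α = 0.05, fail to reject H₀.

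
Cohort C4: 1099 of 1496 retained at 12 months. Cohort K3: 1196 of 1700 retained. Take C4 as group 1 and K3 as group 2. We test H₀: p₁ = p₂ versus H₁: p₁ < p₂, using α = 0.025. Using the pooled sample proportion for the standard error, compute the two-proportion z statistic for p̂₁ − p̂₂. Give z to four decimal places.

p̂₁ = 1099/1496 = 0.7346257, p̂₂ = 1196/1700 = 0.7035294.
Pooled p̂ = (1099+1196)/(1496+1700) = 2295/3196 = 0.7180851.
SE = √(p̂(1−p̂)(1/n₁+1/n₂)) = √(0.7180851·0.2819149·0.00125668) = √(0.000254402) = 0.0159500.
z = (0.7346257 − 0.7035294)/0.0159500 = 0.0310963/0.0159500 = 1.9496.
p-value = P(Z < 1.950) ≈ 0.9744. With α = 0.025, fail to reject H₀.

z = 1.9496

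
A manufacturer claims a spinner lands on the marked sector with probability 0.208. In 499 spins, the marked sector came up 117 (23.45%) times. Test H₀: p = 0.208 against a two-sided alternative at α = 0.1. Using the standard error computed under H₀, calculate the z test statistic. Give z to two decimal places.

z = 1.46

p̂ = 117/499 = 0.2345.
SE = √(p₀(1−p₀)/n) = √(0.16474/499) = 0.0182.
z = (0.2345 − 0.208)/0.0182 = 0.0265/0.0182 = 1.46.
Two-sided p-value ≈ 2·Φ(−1.457) = 0.1452, so at α = 0.1 we fail to reject H₀.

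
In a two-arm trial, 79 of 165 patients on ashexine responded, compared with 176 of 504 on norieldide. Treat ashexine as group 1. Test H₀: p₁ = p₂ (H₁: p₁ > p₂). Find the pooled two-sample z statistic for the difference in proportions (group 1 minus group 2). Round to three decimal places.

z = 2.975

p̂₁ = 79/165 = 0.47879, p̂₂ = 176/504 = 0.34921.
Pooled p̂ = (79+176)/(165+504) = 255/669 = 0.38117.
SE = √(p̂(1−p̂)(1/n₁+1/n₂)) = √(0.38117·0.61883·0.00804473) = √(0.00189758) = 0.04356.
z = (0.47879 − 0.34921)/0.04356 = 0.12958/0.04356 = 2.975.
p-value = P(Z > 2.975) ≈ 0.0015.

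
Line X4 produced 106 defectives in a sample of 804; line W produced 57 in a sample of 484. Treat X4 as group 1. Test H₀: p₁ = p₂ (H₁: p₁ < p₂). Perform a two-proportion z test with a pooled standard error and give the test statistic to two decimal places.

z = 0.74

p̂₁ = 106/804 ≈ 0.13184, p̂₂ = 57/484 ≈ 0.11777.
Pooled p̂ = (106+57)/(804+484) = 163/1288 = 0.12655.
SE = √(p̂(1−p̂)(1/n₁+1/n₂)) = √(0.12655·0.87345·0.0033099) = √(0.000365867) = 0.01913.
z = (0.13184 − 0.11777)/0.01913 = 0.01407/0.01913 = 0.74.
p-value = P(Z < 0.736) ≈ 0.7690.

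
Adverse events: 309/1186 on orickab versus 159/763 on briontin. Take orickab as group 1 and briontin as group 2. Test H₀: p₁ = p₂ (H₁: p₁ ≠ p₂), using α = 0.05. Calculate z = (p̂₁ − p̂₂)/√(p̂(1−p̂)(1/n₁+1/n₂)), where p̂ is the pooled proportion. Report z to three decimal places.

z = 2.631

p̂₁ = 309/1186 = 0.26054, p̂₂ = 159/763 = 0.20839.
Pooled p̂ = (309+159)/(1186+763) = 468/1949 = 0.24012.
SE = √(p̂(1−p̂)(1/n₁+1/n₂)) = √(0.24012·0.75988·0.00215379) = √(0.000392989) = 0.01982.
z = (0.26054 − 0.20839)/0.01982 = 0.05215/0.01982 = 2.631.
p-value = 2·P(Z > 2.631) ≈ 0.0085. With α = 0.05, reject H₀.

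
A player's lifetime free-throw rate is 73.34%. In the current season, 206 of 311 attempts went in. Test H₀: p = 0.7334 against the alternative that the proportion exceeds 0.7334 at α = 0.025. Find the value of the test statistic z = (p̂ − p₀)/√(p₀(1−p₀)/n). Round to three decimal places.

p̂ = 206/311 = 0.662379.
Standard error under H₀: √(0.7334×0.2666/311) = 0.025074.
z = (0.662379 − 0.7334)/0.025074 = -0.071021/0.025074 = -2.832.
p-value = P(Z > -2.832) ≈ 0.9977, so at α = 0.025 we fail to reject H₀.

z = -2.832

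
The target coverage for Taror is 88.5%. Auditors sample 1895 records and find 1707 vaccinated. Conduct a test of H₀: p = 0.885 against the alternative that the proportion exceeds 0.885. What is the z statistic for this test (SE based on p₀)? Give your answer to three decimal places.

z = 2.155

p̂ = 1707/1895 = 0.900792.
Standard error under H₀: √(0.885×0.115/1895) = 0.007329.
z = (0.900792 − 0.885)/0.007329 = 0.015792/0.007329 = 2.155.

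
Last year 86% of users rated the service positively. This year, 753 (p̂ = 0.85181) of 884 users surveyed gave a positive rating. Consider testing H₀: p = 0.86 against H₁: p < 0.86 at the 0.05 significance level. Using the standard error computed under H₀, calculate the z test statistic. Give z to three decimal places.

z = -0.702

p̂ = 753/884 ≈ 0.85181.
Under H₀, SE = √(0.86·0.14/884) = √(0.000136199) = 0.01167.
z = (0.85181 − 0.86)/0.01167 = -0.00819/0.01167 = -0.702.
p-value = P(Z < -0.702) ≈ 0.2414. With α = 0.05, fail to reject H₀.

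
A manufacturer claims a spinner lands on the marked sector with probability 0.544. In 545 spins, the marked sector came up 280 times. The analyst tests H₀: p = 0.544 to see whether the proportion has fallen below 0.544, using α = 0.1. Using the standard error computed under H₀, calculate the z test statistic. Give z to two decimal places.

p̂ = 280/545 = 0.5138.
Standard error under H₀: √(0.544×0.456/545) = 0.0213.
z = (0.5138 − 0.544)/0.0213 = -0.0302/0.0213 = -1.42.
p-value = P(Z < -1.417) ≈ 0.0782, so at α = 0.1 we reject H₀.

z = -1.42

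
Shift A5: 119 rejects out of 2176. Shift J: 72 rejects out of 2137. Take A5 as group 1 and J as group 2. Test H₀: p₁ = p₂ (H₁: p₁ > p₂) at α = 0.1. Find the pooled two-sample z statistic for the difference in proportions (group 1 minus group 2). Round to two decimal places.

p̂₁ = 119/2176 ≈ 0.05469, p̂₂ = 72/2137 ≈ 0.03369.
Pooled p̂ = (119+72)/(2176+2137) = 191/4313 = 0.04428.
SE = √(0.0423236 × 0.000927505) = 0.00627.
z = (0.05469 − 0.03369)/0.00627 = 0.02100/0.00627 = 3.35.
p-value = P(Z > 3.351) ≈ 0.0004. With α = 0.1, reject H₀.

z = 3.35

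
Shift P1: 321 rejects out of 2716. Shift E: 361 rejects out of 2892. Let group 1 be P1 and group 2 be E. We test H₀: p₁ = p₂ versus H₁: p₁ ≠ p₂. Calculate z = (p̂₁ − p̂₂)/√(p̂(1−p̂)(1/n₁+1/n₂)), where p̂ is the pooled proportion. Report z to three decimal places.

z = -0.760

p̂₁ = 321/2716 = 0.118189, p̂₂ = 361/2892 = 0.124827.
Pooled p̂ = (321+361)/(2716+2892) = 682/5608 = 0.121612.
SE = √(p̂(1−p̂)(1/n₁+1/n₂)) = √(0.121612·0.878388·0.00071397) = √(7.62681e-05) = 0.008733.
z = (0.118189 − 0.124827)/0.008733 = -0.006638/0.008733 = -0.760.
p-value = 2·P(Z > 0.760) ≈ 0.4472.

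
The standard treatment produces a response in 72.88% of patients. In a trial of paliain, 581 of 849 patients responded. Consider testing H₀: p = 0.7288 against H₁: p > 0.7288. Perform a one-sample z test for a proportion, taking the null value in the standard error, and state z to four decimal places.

z = -2.9143

p̂ = 581/849 = 0.6843345.
SE = √(p₀(1−p₀)/n) = √(0.19765/849) = 0.0152579.
z = (0.6843345 − 0.7288)/0.0152579 = -0.0444655/0.0152579 = -2.9143.
p-value = P(Z > -2.914) ≈ 0.9982.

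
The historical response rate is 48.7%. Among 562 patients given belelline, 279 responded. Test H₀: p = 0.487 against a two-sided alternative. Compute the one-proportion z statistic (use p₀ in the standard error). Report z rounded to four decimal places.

p̂ = 279/562 ≈ 0.496441.
Standard error under H₀: √(0.487×0.513/562) = 0.021084.
z = (0.496441 − 0.487)/0.021084 = 0.009441/0.021084 = 0.4478.
Two-sided p-value ≈ 2·Φ(−0.448) = 0.6543.

z = 0.4478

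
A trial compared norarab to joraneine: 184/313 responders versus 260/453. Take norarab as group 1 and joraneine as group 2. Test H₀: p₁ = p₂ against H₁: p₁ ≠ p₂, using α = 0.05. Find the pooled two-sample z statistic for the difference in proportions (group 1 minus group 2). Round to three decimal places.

z = 0.383

p̂₁ = 184/313 = 0.58786, p̂₂ = 260/453 = 0.57395.
Pooled p̂ = (184+260)/(313+453) = 444/766 = 0.57963.
SE = √(0.243658 × 0.00540239) = 0.03628.
z = (0.58786 − 0.57395)/0.03628 = 0.01391/0.03628 = 0.383.
p-value = 2·P(Z > 0.383) ≈ 0.7015. With α = 0.05, fail to reject H₀.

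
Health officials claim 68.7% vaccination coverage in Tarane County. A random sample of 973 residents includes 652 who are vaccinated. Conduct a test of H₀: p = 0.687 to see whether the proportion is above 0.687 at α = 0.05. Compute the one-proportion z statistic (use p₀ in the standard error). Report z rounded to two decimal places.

z = -1.14

p̂ = 652/973 = 0.67009.
Standard error under H₀: √(0.687×0.313/973) = 0.01487.
z = (0.67009 − 0.687)/0.01487 = -0.01691/0.01487 = -1.14.
p-value = P(Z > -1.137) ≈ 0.8723, so at α = 0.05 we fail to reject H₀.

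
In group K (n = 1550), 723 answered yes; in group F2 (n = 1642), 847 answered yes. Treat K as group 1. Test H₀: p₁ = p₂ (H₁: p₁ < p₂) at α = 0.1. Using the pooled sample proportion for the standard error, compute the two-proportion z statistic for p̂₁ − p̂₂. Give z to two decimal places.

z = -2.79

p̂₁ = 723/1550 = 0.4665, p̂₂ = 847/1642 = 0.5158.
Pooled p̂ = (723+847)/(1550+1642) = 1570/3192 = 0.4919.
SE = √(p̂(1−p̂)(1/n₁+1/n₂)) = √(0.4919·0.5081·0.00125417) = √(0.00031346) = 0.0177.
z = (0.4665 − 0.5158)/0.0177 = -0.0493/0.0177 = -2.79.
p-value = P(Z < -2.789) ≈ 0.0026. With α = 0.1, reject H₀.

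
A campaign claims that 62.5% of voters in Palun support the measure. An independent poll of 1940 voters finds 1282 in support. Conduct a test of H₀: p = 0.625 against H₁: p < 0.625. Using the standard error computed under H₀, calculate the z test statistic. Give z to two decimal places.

z = 3.26

p̂ = 1282/1940 ≈ 0.66082.
SE = √(p₀(1−p₀)/n) = √(0.23438/1940) = 0.01099.
z = (0.66082 − 0.625)/0.01099 = 0.03582/0.01099 = 3.26.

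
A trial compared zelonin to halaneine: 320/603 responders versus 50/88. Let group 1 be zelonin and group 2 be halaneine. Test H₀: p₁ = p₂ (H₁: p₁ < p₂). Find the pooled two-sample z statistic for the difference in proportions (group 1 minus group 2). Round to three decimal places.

z = -0.659

p̂₁ = 320/603 ≈ 0.53068, p̂₂ = 50/88 ≈ 0.56818.
Pooled p̂ = (320+50)/(603+88) = 370/691 = 0.53546.
SE = √(0.248743 × 0.013022) = 0.05691.
z = (0.53068 − 0.56818)/0.05691 = -0.03750/0.05691 = -0.659.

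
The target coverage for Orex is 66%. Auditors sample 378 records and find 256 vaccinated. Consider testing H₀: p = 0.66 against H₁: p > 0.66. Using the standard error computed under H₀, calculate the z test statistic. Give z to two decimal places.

p̂ = 256/378 ≈ 0.67725.
Standard error under H₀: √(0.66×0.34/378) = 0.02436.
z = (0.67725 − 0.66)/0.02436 = 0.01725/0.02436 = 0.71.

z = 0.71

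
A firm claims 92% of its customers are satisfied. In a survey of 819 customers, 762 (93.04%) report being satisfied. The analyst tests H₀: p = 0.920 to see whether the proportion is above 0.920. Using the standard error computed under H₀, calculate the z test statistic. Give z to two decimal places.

p̂ = 762/819 = 0.93040.
SE = √(p₀(1−p₀)/n) = √(0.0736/819) = 0.00948.
z = (0.93040 − 0.92)/0.00948 = 0.01040/0.00948 = 1.10.

z = 1.10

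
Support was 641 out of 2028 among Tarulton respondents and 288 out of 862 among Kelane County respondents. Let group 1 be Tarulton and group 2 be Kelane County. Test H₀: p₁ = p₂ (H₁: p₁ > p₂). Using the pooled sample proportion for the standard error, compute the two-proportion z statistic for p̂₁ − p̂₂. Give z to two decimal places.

z = -0.95

p̂₁ = 641/2028 = 0.3161, p̂₂ = 288/862 = 0.3341.
Pooled p̂ = (641+288)/(2028+862) = 929/2890 = 0.3215.
SE = √(0.218121 × 0.00165319) = 0.0190.
z = (0.3161 − 0.3341)/0.0190 = -0.0180/0.0190 = -0.95.
p-value = P(Z > -0.950) ≈ 0.8288.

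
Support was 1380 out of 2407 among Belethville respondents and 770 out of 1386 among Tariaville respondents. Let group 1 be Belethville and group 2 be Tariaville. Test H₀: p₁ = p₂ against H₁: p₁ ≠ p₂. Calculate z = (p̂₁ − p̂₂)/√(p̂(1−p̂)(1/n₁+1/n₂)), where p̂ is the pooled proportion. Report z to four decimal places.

z = 1.0637

p̂₁ = 1380/2407 ≈ 0.573328, p̂₂ = 770/1386 ≈ 0.555556.
Pooled p̂ = (1380+770)/(2407+1386) = 2150/3793 = 0.566834.
SE = √(p̂(1−p̂)(1/n₁+1/n₂)) = √(0.566834·0.433166·0.00113696) = √(0.00027916) = 0.016708.
z = (0.573328 − 0.555556)/0.016708 = 0.017772/0.016708 = 1.0637.
p-value = 2·P(Z > 1.064) ≈ 0.2875.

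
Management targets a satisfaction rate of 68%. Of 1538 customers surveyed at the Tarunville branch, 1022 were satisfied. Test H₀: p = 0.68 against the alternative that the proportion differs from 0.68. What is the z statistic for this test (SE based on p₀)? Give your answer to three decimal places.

p̂ = 1022/1538 = 0.664499.
Under H₀, SE = √(0.68·0.32/1538) = √(0.000141482) = 0.011895.
z = (0.664499 − 0.68)/0.011895 = -0.015501/0.011895 = -1.303.
Two-sided p-value ≈ 2·Φ(−1.303) = 0.1925.

z = -1.303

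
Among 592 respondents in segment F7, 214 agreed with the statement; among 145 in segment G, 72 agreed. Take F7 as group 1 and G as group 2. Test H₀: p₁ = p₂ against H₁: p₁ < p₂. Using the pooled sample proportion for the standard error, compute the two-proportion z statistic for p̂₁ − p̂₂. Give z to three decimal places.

p̂₁ = 214/592 = 0.36149, p̂₂ = 72/145 = 0.49655.
Pooled p̂ = (214+72)/(592+145) = 286/737 = 0.38806.
SE = √(p̂(1−p̂)(1/n₁+1/n₂)) = √(0.38806·0.61194·0.00858574) = √(0.00203885) = 0.04515.
z = (0.36149 − 0.49655)/0.04515 = -0.13506/0.04515 = -2.991.
p-value = P(Z < -2.991) ≈ 0.0014.

z = -2.991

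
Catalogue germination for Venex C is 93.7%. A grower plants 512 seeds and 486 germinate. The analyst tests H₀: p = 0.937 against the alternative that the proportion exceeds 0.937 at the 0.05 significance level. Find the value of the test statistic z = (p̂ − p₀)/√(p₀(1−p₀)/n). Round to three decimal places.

z = 1.138

p̂ = 486/512 = 0.94922.
Standard error under H₀: √(0.937×0.063/512) = 0.01074.
z = (0.94922 − 0.937)/0.01074 = 0.01222/0.01074 = 1.138.
p-value = P(Z > 1.138) ≈ 0.1276. With α = 0.05, fail to reject H₀.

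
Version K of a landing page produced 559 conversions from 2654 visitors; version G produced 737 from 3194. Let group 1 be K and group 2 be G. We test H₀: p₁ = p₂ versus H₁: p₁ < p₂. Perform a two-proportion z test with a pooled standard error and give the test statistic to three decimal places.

z = -1.844

p̂₁ = 559/2654 = 0.21063, p̂₂ = 737/3194 = 0.23075.
Pooled p̂ = (559+737)/(2654+3194) = 1296/5848 = 0.22161.
SE = √(0.172501 × 0.000689877) = 0.01091.
z = (0.21063 − 0.23075)/0.01091 = -0.02012/0.01091 = -1.844.
p-value = P(Z < -1.844) ≈ 0.0326.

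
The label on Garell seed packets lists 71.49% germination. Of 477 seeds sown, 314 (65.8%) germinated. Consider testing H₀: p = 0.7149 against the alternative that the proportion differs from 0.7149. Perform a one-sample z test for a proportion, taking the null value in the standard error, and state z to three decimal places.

p̂ = 314/477 ≈ 0.65828.
Standard error under H₀: √(0.7149×0.2851/477) = 0.02067.
z = (0.65828 − 0.7149)/0.02067 = -0.05662/0.02067 = -2.739.
Two-sided p-value ≈ 2·Φ(−2.739) = 0.0062.

z = -2.739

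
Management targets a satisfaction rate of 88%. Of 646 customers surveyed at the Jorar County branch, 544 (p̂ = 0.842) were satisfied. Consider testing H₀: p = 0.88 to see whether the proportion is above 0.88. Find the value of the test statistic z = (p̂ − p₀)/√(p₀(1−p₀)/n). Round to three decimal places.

p̂ = 544/646 ≈ 0.842105.
Under H₀, SE = √(0.88·0.12/646) = √(0.000163467) = 0.012785.
z = (0.842105 − 0.88)/0.012785 = -0.037895/0.012785 = -2.964.

z = -2.964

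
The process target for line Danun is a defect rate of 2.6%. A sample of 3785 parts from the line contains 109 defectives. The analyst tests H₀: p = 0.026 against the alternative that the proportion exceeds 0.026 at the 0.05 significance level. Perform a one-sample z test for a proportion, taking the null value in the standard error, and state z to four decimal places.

z = 1.0817

p̂ = 109/3785 = 0.0287979.
Under H₀, SE = √(0.026·0.974/3785) = √(6.69062e-06) = 0.0025866.
z = (0.0287979 − 0.026)/0.0025866 = 0.0027979/0.0025866 = 1.0817.
p-value = P(Z > 1.082) ≈ 0.1397, so at α = 0.05 we fail to reject H₀.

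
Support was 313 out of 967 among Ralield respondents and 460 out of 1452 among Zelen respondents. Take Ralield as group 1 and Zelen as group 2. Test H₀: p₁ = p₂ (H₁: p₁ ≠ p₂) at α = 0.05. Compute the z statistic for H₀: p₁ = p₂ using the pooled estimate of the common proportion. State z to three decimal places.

z = 0.355

p̂₁ = 313/967 ≈ 0.323681, p̂₂ = 460/1452 ≈ 0.316804.
Pooled p̂ = (313+460)/(967+1452) = 773/2419 = 0.319554.
SE = √(0.217439 × 0.00172283) = 0.019355.
z = (0.323681 − 0.316804)/0.019355 = 0.006877/0.019355 = 0.355.
Two-sided p-value ≈ 2·Φ(−0.355) = 0.7224. With α = 0.05, fail to reject H₀.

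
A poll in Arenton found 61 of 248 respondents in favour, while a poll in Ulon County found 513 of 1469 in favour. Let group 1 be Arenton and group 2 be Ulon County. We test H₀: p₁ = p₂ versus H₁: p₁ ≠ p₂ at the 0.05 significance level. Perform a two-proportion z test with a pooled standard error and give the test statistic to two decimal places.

z = -3.19

p̂₁ = 61/248 ≈ 0.2460, p̂₂ = 513/1469 ≈ 0.3492.
Pooled p̂ = (61+513)/(248+1469) = 574/1717 = 0.3343.
SE = √(0.222545 × 0.00471299) = 0.0324.
z = (0.2460 − 0.3492)/0.0324 = -0.1032/0.0324 = -3.19.
p-value = 2·P(Z > 3.188) ≈ 0.0014. With α = 0.05, reject H₀.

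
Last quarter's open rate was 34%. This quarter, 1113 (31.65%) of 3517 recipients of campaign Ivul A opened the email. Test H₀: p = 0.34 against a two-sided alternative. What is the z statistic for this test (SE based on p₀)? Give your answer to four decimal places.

p̂ = 1113/3517 = 0.3164629.
SE = √(p₀(1−p₀)/n) = √(0.2244/3517) = 0.0079878.
z = (0.3164629 − 0.34)/0.0079878 = -0.0235371/0.0079878 = -2.9466.
p-value = 2·P(Z > 2.947) ≈ 0.0032.

z = -2.9466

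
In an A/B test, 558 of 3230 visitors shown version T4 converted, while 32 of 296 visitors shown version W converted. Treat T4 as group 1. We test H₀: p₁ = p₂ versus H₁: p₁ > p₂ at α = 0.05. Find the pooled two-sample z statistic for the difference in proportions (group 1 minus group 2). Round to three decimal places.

p̂₁ = 558/3230 = 0.17276, p̂₂ = 32/296 = 0.10811.
Pooled p̂ = (558+32)/(3230+296) = 590/3526 = 0.16733.
SE = √(0.13933 × 0.00368798) = 0.02267.
z = (0.17276 − 0.10811)/0.02267 = 0.06465/0.02267 = 2.852.
p-value = P(Z > 2.852) ≈ 0.0022, so at α = 0.05 we reject H₀.

z = 2.852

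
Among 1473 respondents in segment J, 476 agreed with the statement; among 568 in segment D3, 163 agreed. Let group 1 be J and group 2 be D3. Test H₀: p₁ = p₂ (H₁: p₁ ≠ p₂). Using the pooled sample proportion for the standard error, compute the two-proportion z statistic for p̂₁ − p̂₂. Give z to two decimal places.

z = 1.58

p̂₁ = 476/1473 ≈ 0.3232, p̂₂ = 163/568 ≈ 0.2870.
Pooled p̂ = (476+163)/(1473+568) = 639/2041 = 0.3131.
SE = √(p̂(1−p̂)(1/n₁+1/n₂)) = √(0.3131·0.6869·0.00243945) = √(0.000524632) = 0.0229.
z = (0.3232 − 0.2870)/0.0229 = 0.0362/0.0229 = 1.58.
p-value = 2·P(Z > 1.579) ≈ 0.1142.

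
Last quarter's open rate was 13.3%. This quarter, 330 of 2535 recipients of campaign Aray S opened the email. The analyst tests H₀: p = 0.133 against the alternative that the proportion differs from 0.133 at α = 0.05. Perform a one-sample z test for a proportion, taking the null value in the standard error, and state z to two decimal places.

p̂ = 330/2535 = 0.1302.
Standard error under H₀: √(0.133×0.867/2535) = 0.0067.
z = (0.1302 − 0.133)/0.0067 = -0.0028/0.0067 = -0.42.
p-value = 2·P(Z > 0.418) ≈ 0.6756. With α = 0.05, fail to reject H₀.

z = -0.42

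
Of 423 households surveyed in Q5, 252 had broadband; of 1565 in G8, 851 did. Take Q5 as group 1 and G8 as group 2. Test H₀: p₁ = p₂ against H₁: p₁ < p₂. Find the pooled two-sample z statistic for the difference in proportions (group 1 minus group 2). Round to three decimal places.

p̂₁ = 252/423 ≈ 0.595745, p̂₂ = 851/1565 ≈ 0.543770.
Pooled p̂ = (252+851)/(423+1565) = 1103/1988 = 0.554829.
SE = √(0.246994 × 0.00300304) = 0.027235.
z = (0.595745 − 0.543770)/0.027235 = 0.051975/0.027235 = 1.908.
p-value = P(Z < 1.908) ≈ 0.9718.

z = 1.908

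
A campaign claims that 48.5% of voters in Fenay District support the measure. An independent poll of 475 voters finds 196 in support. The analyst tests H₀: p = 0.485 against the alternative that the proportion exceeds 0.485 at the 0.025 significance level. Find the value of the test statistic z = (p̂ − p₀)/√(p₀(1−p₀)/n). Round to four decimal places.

z = -3.1559

p̂ = 196/475 = 0.412632.
Standard error under H₀: √(0.485×0.515/475) = 0.022931.
z = (0.412632 − 0.485)/0.022931 = -0.072368/0.022931 = -3.1559.
p-value = P(Z > -3.156) ≈ 0.9992. With α = 0.025, fail to reject H₀.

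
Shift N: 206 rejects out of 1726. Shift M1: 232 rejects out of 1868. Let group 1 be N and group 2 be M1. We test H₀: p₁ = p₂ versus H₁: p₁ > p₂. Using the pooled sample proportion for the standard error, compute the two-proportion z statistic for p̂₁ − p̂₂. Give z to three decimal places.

z = -0.444

p̂₁ = 206/1726 = 0.11935, p̂₂ = 232/1868 = 0.12420.
Pooled p̂ = (206+232)/(1726+1868) = 438/3594 = 0.12187.
SE = √(0.107018 × 0.00111471) = 0.01092.
z = (0.11935 − 0.12420)/0.01092 = -0.00485/0.01092 = -0.444.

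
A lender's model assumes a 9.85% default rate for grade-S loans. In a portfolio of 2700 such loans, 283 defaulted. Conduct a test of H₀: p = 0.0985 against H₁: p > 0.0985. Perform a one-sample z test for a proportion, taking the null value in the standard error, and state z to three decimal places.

z = 1.101

p̂ = 283/2700 ≈ 0.10481.
Under H₀, SE = √(0.0985·0.9015/2700) = √(3.28881e-05) = 0.00573.
z = (0.10481 − 0.0985)/0.00573 = 0.00631/0.00573 = 1.101.
p-value = P(Z > 1.101) ≈ 0.1354.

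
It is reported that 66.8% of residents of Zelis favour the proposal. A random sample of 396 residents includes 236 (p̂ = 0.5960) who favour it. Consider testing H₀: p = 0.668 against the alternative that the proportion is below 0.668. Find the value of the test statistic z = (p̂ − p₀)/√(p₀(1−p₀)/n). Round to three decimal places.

z = -3.044

p̂ = 236/396 = 0.59596.
Standard error under H₀: √(0.668×0.332/396) = 0.02367.
z = (0.59596 − 0.668)/0.02367 = -0.07204/0.02367 = -3.044.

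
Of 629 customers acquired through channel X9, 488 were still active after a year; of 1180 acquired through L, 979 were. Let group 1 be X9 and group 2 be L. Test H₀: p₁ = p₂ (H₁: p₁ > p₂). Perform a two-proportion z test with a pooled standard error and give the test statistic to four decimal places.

z = -2.7845

p̂₁ = 488/629 ≈ 0.7758347, p̂₂ = 979/1180 ≈ 0.8296610.
Pooled p̂ = (488+979)/(629+1180) = 1467/1809 = 0.8109453.
SE = √(p̂(1−p̂)(1/n₁+1/n₂)) = √(0.8109453·0.1890547·0.00243728) = √(0.000373667) = 0.0193305.
z = (0.7758347 − 0.8296610)/0.0193305 = -0.0538263/0.0193305 = -2.7845.
p-value = P(Z > -2.785) ≈ 0.9973.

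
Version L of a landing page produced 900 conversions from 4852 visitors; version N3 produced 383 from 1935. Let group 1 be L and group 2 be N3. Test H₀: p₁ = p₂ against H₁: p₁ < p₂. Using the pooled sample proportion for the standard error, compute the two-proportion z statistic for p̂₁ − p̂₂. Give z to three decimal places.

z = -1.182

p̂₁ = 900/4852 = 0.185491, p̂₂ = 383/1935 = 0.197933.
Pooled p̂ = (900+383)/(4852+1935) = 1283/6787 = 0.189038.
SE = √(0.153303 × 0.000722896) = 0.010527.
z = (0.185491 − 0.197933)/0.010527 = -0.012442/0.010527 = -1.182.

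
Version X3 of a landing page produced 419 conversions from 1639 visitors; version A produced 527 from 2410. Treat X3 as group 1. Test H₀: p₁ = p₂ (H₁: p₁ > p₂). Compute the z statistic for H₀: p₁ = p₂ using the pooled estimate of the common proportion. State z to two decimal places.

z = 2.73

p̂₁ = 419/1639 = 0.2556, p̂₂ = 527/2410 = 0.2187.
Pooled p̂ = (419+527)/(1639+2410) = 946/4049 = 0.2336.
SE = √(p̂(1−p̂)(1/n₁+1/n₂)) = √(0.2336·0.7664·0.00102507) = √(0.000183539) = 0.0135.
z = (0.2556 − 0.2187)/0.0135 = 0.0369/0.0135 = 2.73.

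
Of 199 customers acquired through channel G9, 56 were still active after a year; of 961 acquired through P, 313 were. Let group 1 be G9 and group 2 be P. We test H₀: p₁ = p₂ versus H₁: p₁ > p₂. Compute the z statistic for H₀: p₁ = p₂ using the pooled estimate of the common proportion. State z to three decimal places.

z = -1.221

p̂₁ = 56/199 ≈ 0.28141, p̂₂ = 313/961 ≈ 0.32570.
Pooled p̂ = (56+313)/(199+961) = 369/1160 = 0.31810.
SE = √(0.216914 × 0.00606571) = 0.03627.
z = (0.28141 − 0.32570)/0.03627 = -0.04429/0.03627 = -1.221.
p-value = P(Z > -1.221) ≈ 0.8890.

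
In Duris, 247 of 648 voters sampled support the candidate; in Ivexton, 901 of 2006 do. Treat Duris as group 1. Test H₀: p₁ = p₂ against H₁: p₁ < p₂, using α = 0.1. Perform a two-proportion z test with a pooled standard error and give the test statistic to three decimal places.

z = -3.037

p̂₁ = 247/648 = 0.381173, p̂₂ = 901/2006 = 0.449153.
Pooled p̂ = (247+901)/(648+2006) = 1148/2654 = 0.432555.
SE = √(p̂(1−p̂)(1/n₁+1/n₂)) = √(0.432555·0.567445·0.00204171) = √(0.000501141) = 0.022386.
z = (0.381173 − 0.449153)/0.022386 = -0.067980/0.022386 = -3.037.
p-value = P(Z < -3.037) ≈ 0.0012. With α = 0.1, reject H₀.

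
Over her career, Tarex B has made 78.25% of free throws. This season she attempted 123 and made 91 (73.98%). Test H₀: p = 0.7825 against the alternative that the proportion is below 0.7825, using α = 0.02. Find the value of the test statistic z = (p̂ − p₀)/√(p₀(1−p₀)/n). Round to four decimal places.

p̂ = 91/123 = 0.739837.
SE = √(p₀(1−p₀)/n) = √(0.17019/123) = 0.037198.
z = (0.739837 − 0.7825)/0.037198 = -0.042663/0.037198 = -1.1469.
p-value = P(Z < -1.147) ≈ 0.1257; since p > α = 0.02, fail to reject H₀.

z = -1.1469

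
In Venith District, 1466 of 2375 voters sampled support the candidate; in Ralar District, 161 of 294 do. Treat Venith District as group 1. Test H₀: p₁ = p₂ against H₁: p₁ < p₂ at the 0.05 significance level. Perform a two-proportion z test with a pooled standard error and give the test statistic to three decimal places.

z = 2.309

p̂₁ = 1466/2375 = 0.61726, p̂₂ = 161/294 = 0.54762.
Pooled p̂ = (1466+161)/(2375+294) = 1627/2669 = 0.60959.
SE = √(0.23799 × 0.00382241) = 0.03016.
z = (0.61726 − 0.54762)/0.03016 = 0.06964/0.03016 = 2.309.
p-value = P(Z < 2.309) ≈ 0.9895. With α = 0.05, fail to reject H₀.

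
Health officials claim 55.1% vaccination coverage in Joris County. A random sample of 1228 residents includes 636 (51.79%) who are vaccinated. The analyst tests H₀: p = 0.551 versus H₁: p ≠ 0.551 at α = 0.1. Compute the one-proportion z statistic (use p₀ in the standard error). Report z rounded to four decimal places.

z = -2.3309

p̂ = 636/1228 ≈ 0.517915.
SE = √(p₀(1−p₀)/n) = √(0.2474/1228) = 0.014194.
z = (0.517915 − 0.551)/0.014194 = -0.033085/0.014194 = -2.3309.
Two-sided p-value ≈ 2·Φ(−2.331) = 0.0198. With α = 0.1, reject H₀.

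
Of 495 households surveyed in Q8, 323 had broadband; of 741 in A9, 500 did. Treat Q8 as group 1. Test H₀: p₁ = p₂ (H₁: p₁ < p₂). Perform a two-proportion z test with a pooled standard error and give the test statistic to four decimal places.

p̂₁ = 323/495 ≈ 0.652525, p̂₂ = 500/741 ≈ 0.674764.
Pooled p̂ = (323+500)/(495+741) = 823/1236 = 0.665858.
SE = √(0.222491 × 0.00336973) = 0.027381.
z = (0.652525 − 0.674764)/0.027381 = -0.022239/0.027381 = -0.8122.
p-value = P(Z < -0.812) ≈ 0.2083.

z = -0.8122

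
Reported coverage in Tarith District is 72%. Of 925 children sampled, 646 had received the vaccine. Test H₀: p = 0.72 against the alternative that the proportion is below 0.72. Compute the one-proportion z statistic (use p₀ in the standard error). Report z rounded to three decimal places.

z = -1.465

p̂ = 646/925 ≈ 0.69838.
Under H₀, SE = √(0.72·0.28/925) = √(0.000217946) = 0.01476.
z = (0.69838 − 0.72)/0.01476 = -0.02162/0.01476 = -1.465.
p-value = P(Z < -1.465) ≈ 0.0715.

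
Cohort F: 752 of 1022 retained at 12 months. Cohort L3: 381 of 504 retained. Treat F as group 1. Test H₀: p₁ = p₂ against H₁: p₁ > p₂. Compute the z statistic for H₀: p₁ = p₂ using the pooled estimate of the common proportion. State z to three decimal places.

p̂₁ = 752/1022 = 0.73581, p̂₂ = 381/504 = 0.75595.
Pooled p̂ = (752+381)/(1022+504) = 1133/1526 = 0.74246.
SE = √(p̂(1−p̂)(1/n₁+1/n₂)) = √(0.74246·0.25754·0.0029626) = √(0.000566482) = 0.02380.
z = (0.73581 − 0.75595)/0.02380 = -0.02014/0.02380 = -0.846.
p-value = P(Z > -0.846) ≈ 0.8013.

z = -0.846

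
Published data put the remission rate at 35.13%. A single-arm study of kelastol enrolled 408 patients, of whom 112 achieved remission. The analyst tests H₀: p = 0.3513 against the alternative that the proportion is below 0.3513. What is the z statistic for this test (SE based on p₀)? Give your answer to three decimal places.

p̂ = 112/408 ≈ 0.274510.
Under H₀, SE = √(0.3513·0.6487/408) = √(0.00055855) = 0.023634.
z = (0.274510 − 0.3513)/0.023634 = -0.076790/0.023634 = -3.249.
p-value = P(Z < -3.249) ≈ 0.0006.

z = -3.249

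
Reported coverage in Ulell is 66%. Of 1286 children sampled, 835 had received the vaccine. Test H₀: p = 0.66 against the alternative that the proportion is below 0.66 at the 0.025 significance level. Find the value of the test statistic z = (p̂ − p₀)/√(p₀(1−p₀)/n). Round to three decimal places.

z = -0.810

p̂ = 835/1286 = 0.64930.
Standard error under H₀: √(0.66×0.34/1286) = 0.01321.
z = (0.64930 − 0.66)/0.01321 = -0.01070/0.01321 = -0.810.
p-value = P(Z < -0.810) ≈ 0.2090, so at α = 0.025 we fail to reject H₀.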